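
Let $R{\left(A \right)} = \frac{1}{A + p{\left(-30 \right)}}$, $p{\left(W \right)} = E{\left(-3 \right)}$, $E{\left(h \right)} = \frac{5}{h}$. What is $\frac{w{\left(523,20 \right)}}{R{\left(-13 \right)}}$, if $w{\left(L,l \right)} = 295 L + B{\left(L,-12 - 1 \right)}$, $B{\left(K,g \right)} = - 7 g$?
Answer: $- \frac{6792544}{3} \approx -2.2642 \cdot 10^{6}$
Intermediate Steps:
$p{\left(W \right)} = - \frac{5}{3}$ ($p{\left(W \right)} = \frac{5}{-3} = 5 \left(- \frac{1}{3}\right) = - \frac{5}{3}$)
$R{\left(A \right)} = \frac{1}{- \frac{5}{3} + A}$ ($R{\left(A \right)} = \frac{1}{A - \frac{5}{3}} = \frac{1}{- \frac{5}{3} + A}$)
$w{\left(L,l \right)} = 91 + 295 L$ ($w{\left(L,l \right)} = 295 L - 7 \left(-12 - 1\right) = 295 L - -91 = 295 L + 91 = 91 + 295 L$)
$\frac{w{\left(523,20 \right)}}{R{\left(-13 \right)}} = \frac{91 + 295 \cdot 523}{3 \frac{1}{-5 + 3 \left(-13\right)}} = \frac{91 + 154285}{3 \frac{1}{-5 - 39}} = \frac{154376}{3 \frac{1}{-44}} = \frac{154376}{3 \left(- \frac{1}{44}\right)} = \frac{154376}{- \frac{3}{44}} = 154376 \left(- \frac{44}{3}\right) = - \frac{6792544}{3}$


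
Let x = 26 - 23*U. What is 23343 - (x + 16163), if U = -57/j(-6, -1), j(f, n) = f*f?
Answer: 85411/12 ≈ 7117.6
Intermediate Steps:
j(f, n) = f**2
U = -19/12 (U = -57/((-6)**2) = -57/36 = -57*1/36 = -19/12 ≈ -1.5833)
x = 749/12 (x = 26 - 23*(-19/12) = 26 + 437/12 = 749/12 ≈ 62.417)
23343 - (x + 16163) = 23343 - (749/12 + 16163) = 23343 - 1*194705/12 = 23343 - 194705/12 = 85411/12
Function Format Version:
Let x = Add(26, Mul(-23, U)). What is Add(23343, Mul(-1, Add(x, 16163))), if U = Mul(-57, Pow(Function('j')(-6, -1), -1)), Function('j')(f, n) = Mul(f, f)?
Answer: Rational(85411, 12) ≈ 7117.6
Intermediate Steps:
Function('j')(f, n) = Pow(f, 2)
U = Rational(-19, 12) (U = Mul(-57, Pow(Pow(-6, 2), -1)) = Mul(-57, Pow(36, -1)) = Mul(-57, Rational(1, 36)) = Rational(-19, 12) ≈ -1.5833)
x = Rational(749, 12) (x = Add(26, Mul(-23, Rational(-19, 12))) = Add(26, Rational(437, 12)) = Rational(749, 12) ≈ 62.417)
Add(23343, Mul(-1, Add(x, 16163))) = Add(23343, Mul(-1, Add(Rational(749, 12), 16163))) = Add(23343, Mul(-1, Rational(194705, 12))) = Add(23343, Rational(-194705, 12)) = Rational(85411, 12)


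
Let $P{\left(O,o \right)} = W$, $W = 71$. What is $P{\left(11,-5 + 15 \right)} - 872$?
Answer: $-801$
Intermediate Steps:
$P{\left(O,o \right)} = 71$
$P{\left(11,-5 + 15 \right)} - 872 = 71 - 872 = -801$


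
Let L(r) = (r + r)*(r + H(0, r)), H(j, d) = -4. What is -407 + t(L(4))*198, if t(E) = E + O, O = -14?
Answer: -3179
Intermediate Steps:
L(r) = 2*r*(-4 + r) (L(r) = (r + r)*(r - 4) = (2*r)*(-4 + r) = 2*r*(-4 + r))
t(E) = -14 + E (t(E) = E - 14 = -14 + E)
-407 + t(L(4))*198 = -407 + (-14 + 2*4*(-4 + 4))*198 = -407 + (-14 + 2*4*0)*198 = -407 + (-14 + 0)*198 = -407 - 14*198 = -407 - 2772 = -3179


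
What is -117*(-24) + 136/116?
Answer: 81466/29 ≈ 2809.2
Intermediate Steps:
-117*(-24) + 136/116 = 2808 + 136*(1/116) = 2808 + 34/29 = 81466/29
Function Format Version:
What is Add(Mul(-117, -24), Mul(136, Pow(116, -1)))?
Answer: Rational(81466, 29) ≈ 2809.2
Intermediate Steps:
Add(Mul(-117, -24), Mul(136, Pow(116, -1))) = Add(2808, Mul(136, Rational(1, 116))) = Add(2808, Rational(34, 29)) = Rational(81466, 29)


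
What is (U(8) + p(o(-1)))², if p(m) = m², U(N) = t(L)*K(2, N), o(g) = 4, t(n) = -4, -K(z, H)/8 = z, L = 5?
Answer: 6400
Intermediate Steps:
K(z, H) = -8*z
U(N) = 64 (U(N) = -(-32)*2 = -4*(-16) = 64)
(U(8) + p(o(-1)))² = (64 + 4²)² = (64 + 16)² = 80² = 6400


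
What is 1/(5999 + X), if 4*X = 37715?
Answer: 4/61711 ≈ 6.4818e-5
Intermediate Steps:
X = 37715/4 (X = (¼)*37715 = 37715/4 ≈ 9428.8)
1/(5999 + X) = 1/(5999 + 37715/4) = 1/(61711/4) = 4/61711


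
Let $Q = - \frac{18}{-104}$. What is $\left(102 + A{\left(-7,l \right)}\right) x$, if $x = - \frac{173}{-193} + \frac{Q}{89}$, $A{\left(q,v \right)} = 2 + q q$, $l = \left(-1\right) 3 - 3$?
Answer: $\frac{122764293}{893204} \approx 137.44$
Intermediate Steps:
$l = -6$ ($l = -3 - 3 = -6$)
$Q = \frac{9}{52}$ ($Q = \left(-18\right) \left(- \frac{1}{104}\right) = \frac{9}{52} \approx 0.17308$)
$A{\left(q,v \right)} = 2 + q^{2}$
$x = \frac{802381}{893204}$ ($x = - \frac{173}{-193} + \frac{9}{52 \cdot 89} = \left(-173\right) \left(- \frac{1}{193}\right) + \frac{9}{52} \cdot \frac{1}{89} = \frac{173}{193} + \frac{9}{4628} = \frac{802381}{893204} \approx 0.89832$)
$\left(102 + A{\left(-7,l \right)}\right) x = \left(102 + \left(2 + \left(-7\right)^{2}\right)\right) \frac{802381}{893204} = \left(102 + \left(2 + 49\right)\right) \frac{802381}{893204} = \left(102 + 51\right) \frac{802381}{893204} = 153 \cdot \frac{802381}{893204} = \frac{122764293}{893204}$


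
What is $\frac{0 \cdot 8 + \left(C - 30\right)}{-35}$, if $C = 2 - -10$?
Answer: $\frac{18}{35} \approx 0.51429$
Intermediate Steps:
$C = 12$ ($C = 2 + 10 = 12$)
$\frac{0 \cdot 8 + \left(C - 30\right)}{-35} = \frac{0 \cdot 8 + \left(12 - 30\right)}{-35} = - \frac{0 - 18}{35} = \left(- \frac{1}{35}\right) \left(-18\right) = \frac{18}{35}$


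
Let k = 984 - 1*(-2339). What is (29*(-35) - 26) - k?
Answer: -4364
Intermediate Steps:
k = 3323 (k = 984 + 2339 = 3323)
(29*(-35) - 26) - k = (29*(-35) - 26) - 1*3323 = (-1015 - 26) - 3323 = -1041 - 3323 = -4364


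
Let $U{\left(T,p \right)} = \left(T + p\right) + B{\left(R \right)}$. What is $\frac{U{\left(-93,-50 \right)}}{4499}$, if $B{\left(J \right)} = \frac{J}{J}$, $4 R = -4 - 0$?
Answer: $- \frac{142}{4499} \approx -0.031563$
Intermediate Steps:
$R = -1$ ($R = \frac{-4 - 0}{4} = \frac{-4 + 0}{4} = \frac{1}{4} \left(-4\right) = -1$)
$B{\left(J \right)} = 1$
$U{\left(T,p \right)} = 1 + T + p$ ($U{\left(T,p \right)} = \left(T + p\right) + 1 = 1 + T + p$)
$\frac{U{\left(-93,-50 \right)}}{4499} = \frac{1 - 93 - 50}{4499} = \left(-142\right) \frac{1}{4499} = - \frac{142}{4499}$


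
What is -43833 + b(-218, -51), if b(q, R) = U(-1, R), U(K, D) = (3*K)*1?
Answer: -43836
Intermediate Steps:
U(K, D) = 3*K
b(q, R) = -3 (b(q, R) = 3*(-1) = -3)
-43833 + b(-218, -51) = -43833 - 3 = -43836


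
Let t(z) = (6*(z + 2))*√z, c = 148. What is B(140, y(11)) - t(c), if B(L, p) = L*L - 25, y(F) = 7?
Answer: 19575 - 1800*√37 ≈ 8626.0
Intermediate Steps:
B(L, p) = -25 + L² (B(L, p) = L² - 25 = -25 + L²)
t(z) = √z*(12 + 6*z) (t(z) = (6*(2 + z))*√z = (12 + 6*z)*√z = √z*(12 + 6*z))
B(140, y(11)) - t(c) = (-25 + 140²) - 6*√148*(2 + 148) = (-25 + 19600) - 6*2*√37*150 = 19575 - 1800*√37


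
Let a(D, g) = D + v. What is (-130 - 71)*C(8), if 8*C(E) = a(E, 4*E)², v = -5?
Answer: -1809/8 ≈ -226.13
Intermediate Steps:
a(D, g) = -5 + D (a(D, g) = D - 5 = -5 + D)
C(E) = (-5 + E)²/8
(-130 - 71)*C(8) = (-130 - 71)*((-5 + 8)²/8) = -201*3²/8 = -201*9/8 = -1809/8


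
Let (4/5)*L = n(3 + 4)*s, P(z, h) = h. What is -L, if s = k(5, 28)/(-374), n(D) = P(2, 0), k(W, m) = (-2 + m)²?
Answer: 0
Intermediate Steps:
n(D) = 0
s = -338/187 (s = (-2 + 28)²/(-374) = 26²*(-1/374) = 676*(-1/374) = -338/187 ≈ -1.8075)
L = 0 (L = 5*(0*(-338/187))/4 = (5/4)*0 = 0)
-L = -1*0 = 0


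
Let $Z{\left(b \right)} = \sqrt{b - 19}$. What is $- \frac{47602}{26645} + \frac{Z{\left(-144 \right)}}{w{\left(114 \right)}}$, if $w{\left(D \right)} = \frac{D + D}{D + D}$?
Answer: $- \frac{47602}{26645} + i \sqrt{163} \approx -1.7865 + 12.767 i$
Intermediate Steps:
$w{\left(D \right)} = 1$ ($w{\left(D \right)} = \frac{2 D}{2 D} = 2 D \frac{1}{2 D} = 1$)
$Z{\left(b \right)} = \sqrt{-19 + b}$
$- \frac{47602}{26645} + \frac{Z{\left(-144 \right)}}{w{\left(114 \right)}} = - \frac{47602}{26645} + \frac{\sqrt{-19 - 144}}{1} = \left(-47602\right) \frac{1}{26645} + \sqrt{-163} \cdot 1 = - \frac{47602}{26645} + i \sqrt{163} \cdot 1 = - \frac{47602}{26645} + i \sqrt{163}$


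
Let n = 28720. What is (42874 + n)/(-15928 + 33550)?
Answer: 35797/8811 ≈ 4.0628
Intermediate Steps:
(42874 + n)/(-15928 + 33550) = (42874 + 28720)/(-15928 + 33550) = 71594/17622 = 71594*(1/17622) = 35797/8811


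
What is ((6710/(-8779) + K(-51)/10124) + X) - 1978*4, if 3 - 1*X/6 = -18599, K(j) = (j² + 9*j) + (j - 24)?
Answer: 9216660619353/88878596 ≈ 1.0370e+5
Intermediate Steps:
K(j) = -24 + j² + 10*j (K(j) = (j² + 9*j) + (-24 + j) = -24 + j² + 10*j)
X = 111612 (X = 18 - 6*(-18599) = 18 + 111594 = 111612)
((6710/(-8779) + K(-51)/10124) + X) - 1978*4 = ((6710/(-8779) + (-24 + (-51)² + 10*(-51))/10124) + 111612) - 1978*4 = ((6710*(-1/8779) + (-24 + 2601 - 510)*(1/10124)) + 111612) - 7912 = ((-6710/8779 + 2067*(1/10124)) + 111612) - 7912 = ((-6710/8779 + 2067/10124) + 111612) - 7912 = (-49785847/88878596 + 111612) - 7912 = 9919868070905/88878596 - 7912 = 9216660619353/88878596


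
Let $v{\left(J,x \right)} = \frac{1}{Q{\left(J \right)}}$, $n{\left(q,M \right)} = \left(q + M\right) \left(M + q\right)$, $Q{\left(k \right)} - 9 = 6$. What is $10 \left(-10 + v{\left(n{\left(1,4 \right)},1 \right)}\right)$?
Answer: $- \frac{298}{3} \approx -99.333$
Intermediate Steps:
$Q{\left(k \right)} = 15$ ($Q{\left(k \right)} = 9 + 6 = 15$)
$n{\left(q,M \right)} = \left(M + q\right)^{2}$ ($n{\left(q,M \right)} = \left(M + q\right) \left(M + q\right) = \left(M + q\right)^{2}$)
$v{\left(J,x \right)} = \frac{1}{15}$
$10 \left(-10 + v{\left(n{\left(1,4 \right)},1 \right)}\right) = 10 \left(-10 + \frac{1}{15}\right) = 10 \left(- \frac{149}{15}\right) = - \frac{298}{3}$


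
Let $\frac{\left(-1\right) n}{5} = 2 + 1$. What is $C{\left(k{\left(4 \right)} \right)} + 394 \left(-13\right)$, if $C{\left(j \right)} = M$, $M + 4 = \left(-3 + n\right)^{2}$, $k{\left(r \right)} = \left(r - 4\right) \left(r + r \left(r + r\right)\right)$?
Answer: $-4802$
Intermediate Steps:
$n = -15$ ($n = - 5 \left(2 + 1\right) = \left(-5\right) 3 = -15$)
$k{\left(r \right)} = \left(-4 + r\right) \left(r + 2 r^{2}\right)$ ($k{\left(r \right)} = \left(-4 + r\right) \left(r + r 2 r\right) = \left(-4 + r\right) \left(r + 2 r^{2}\right)$)
$M = 320$ ($M = -4 + \left(-3 - 15\right)^{2} = -4 + \left(-18\right)^{2} = -4 + 324 = 320$)
$C{\left(j \right)} = 320$
$C{\left(k{\left(4 \right)} \right)} + 394 \left(-13\right) = 320 + 394 \left(-13\right) = 320 - 5122 = -4802$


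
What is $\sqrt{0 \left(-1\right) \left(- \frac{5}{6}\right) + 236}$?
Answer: $2 \sqrt{59} \approx 15.362$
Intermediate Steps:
$\sqrt{0 \left(-1\right) \left(- \frac{5}{6}\right) + 236} = \sqrt{0 \left(\left(-5\right) \frac{1}{6}\right) + 236} = \sqrt{0 \left(- \frac{5}{6}\right) + 236} = \sqrt{0 + 236} = \sqrt{236} = 2 \sqrt{59}$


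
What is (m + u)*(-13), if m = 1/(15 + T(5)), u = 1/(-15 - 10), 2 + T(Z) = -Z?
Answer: -221/200 ≈ -1.1050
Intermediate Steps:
T(Z) = -2 - Z
u = -1/25 (u = 1/(-25) = -1/25 ≈ -0.040000)
m = ⅛ (m = 1/(15 + (-2 - 1*5)) = 1/(15 + (-2 - 5)) = 1/(15 - 7) = 1/8 = ⅛ ≈ 0.12500)
(m + u)*(-13) = (⅛ - 1/25)*(-13) = (17/200)*(-13) = -221/200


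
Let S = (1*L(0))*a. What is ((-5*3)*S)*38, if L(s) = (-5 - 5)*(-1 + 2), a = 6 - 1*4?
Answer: 11400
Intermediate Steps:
a = 2 (a = 6 - 4 = 2)
L(s) = -10 (L(s) = -10*1 = -10)
S = -20 (S = (1*(-10))*2 = -10*2 = -20)
((-5*3)*S)*38 = (-5*3*(-20))*38 = -15*(-20)*38 = 300*38 = 11400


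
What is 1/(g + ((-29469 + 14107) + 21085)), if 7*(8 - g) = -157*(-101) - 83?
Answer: 7/24343 ≈ 0.00028756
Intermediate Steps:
g = -15718/7 (g = 8 - (-157*(-101) - 83)/7 = 8 - (15857 - 83)/7 = 8 - ⅐*15774 = 8 - 15774/7 = -15718/7 ≈ -2245.4)
1/(g + ((-29469 + 14107) + 21085)) = 1/(-15718/7 + ((-29469 + 14107) + 21085)) = 1/(-15718/7 + (-15362 + 21085)) = 1/(-15718/7 + 5723) = 1/(24343/7) = 7/24343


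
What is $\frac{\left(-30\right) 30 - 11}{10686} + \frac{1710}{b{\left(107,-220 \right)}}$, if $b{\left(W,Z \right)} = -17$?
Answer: $- \frac{18288547}{181662} \approx -100.67$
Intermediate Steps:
$\frac{\left(-30\right) 30 - 11}{10686} + \frac{1710}{b{\left(107,-220 \right)}} = \frac{\left(-30\right) 30 - 11}{10686} + \frac{1710}{-17} = \left(-900 - 11\right) \frac{1}{10686} + 1710 \left(- \frac{1}{17}\right) = \left(-911\right) \frac{1}{10686} - \frac{1710}{17} = - \frac{911}{10686} - \frac{1710}{17} = - \frac{18288547}{181662}$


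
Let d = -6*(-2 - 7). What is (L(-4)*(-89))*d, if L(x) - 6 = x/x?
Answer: -33642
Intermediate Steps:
L(x) = 7 (L(x) = 6 + x/x = 6 + 1 = 7)
d = 54 (d = -6*(-9) = 54)
(L(-4)*(-89))*d = (7*(-89))*54 = -623*54 = -33642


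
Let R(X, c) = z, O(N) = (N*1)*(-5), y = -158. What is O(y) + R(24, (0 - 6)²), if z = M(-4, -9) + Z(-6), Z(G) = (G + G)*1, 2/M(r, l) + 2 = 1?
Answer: 776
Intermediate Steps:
M(r, l) = -2 (M(r, l) = 2/(-2 + 1) = 2/(-1) = 2*(-1) = -2)
Z(G) = 2*G (Z(G) = (2*G)*1 = 2*G)
O(N) = -5*N (O(N) = N*(-5) = -5*N)
z = -14 (z = -2 + 2*(-6) = -2 - 12 = -14)
R(X, c) = -14
O(y) + R(24, (0 - 6)²) = -5*(-158) - 14 = 790 - 14 = 776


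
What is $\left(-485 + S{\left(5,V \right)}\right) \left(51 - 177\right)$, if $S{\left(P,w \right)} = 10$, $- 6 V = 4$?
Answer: $59850$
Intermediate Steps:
$V = - \frac{2}{3}$ ($V = \left(- \frac{1}{6}\right) 4 = - \frac{2}{3} \approx -0.66667$)
$\left(-485 + S{\left(5,V \right)}\right) \left(51 - 177\right) = \left(-485 + 10\right) \left(51 - 177\right) = \left(-475\right) \left(-126\right) = 59850$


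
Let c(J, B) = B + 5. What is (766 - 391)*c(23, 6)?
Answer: 4125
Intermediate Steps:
c(J, B) = 5 + B
(766 - 391)*c(23, 6) = (766 - 391)*(5 + 6) = 375*11 = 4125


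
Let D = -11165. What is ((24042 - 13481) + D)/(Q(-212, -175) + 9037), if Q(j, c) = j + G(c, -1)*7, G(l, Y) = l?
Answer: -151/1900 ≈ -0.079474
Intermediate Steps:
Q(j, c) = j + 7*c (Q(j, c) = j + c*7 = j + 7*c)
((24042 - 13481) + D)/(Q(-212, -175) + 9037) = ((24042 - 13481) - 11165)/((-212 + 7*(-175)) + 9037) = (10561 - 11165)/((-212 - 1225) + 9037) = -604/(-1437 + 9037) = -604/7600 = -604*1/7600 = -151/1900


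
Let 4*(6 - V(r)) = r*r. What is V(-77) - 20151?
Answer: -86509/4 ≈ -21627.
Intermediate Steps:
V(r) = 6 - r²/4 (V(r) = 6 - r*r/4 = 6 - r²/4)
V(-77) - 20151 = (6 - ¼*(-77)²) - 20151 = (6 - ¼*5929) - 20151 = (6 - 5929/4) - 20151 = -5905/4 - 20151 = -86509/4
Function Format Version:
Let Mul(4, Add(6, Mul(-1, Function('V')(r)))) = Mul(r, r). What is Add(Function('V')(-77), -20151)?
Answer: Rational(-86509, 4) ≈ -21627.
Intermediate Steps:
Function('V')(r) = Add(6, Mul(Rational(-1, 4), Pow(r, 2))) (Function('V')(r) = Add(6, Mul(Rational(-1, 4), Mul(r, r))) = Add(6, Mul(Rational(-1, 4), Pow(r, 2))))
Add(Function('V')(-77), -20151) = Add(Add(6, Mul(Rational(-1, 4), Pow(-77, 2))), -20151) = Add(Add(6, Mul(Rational(-1, 4), 5929)), -20151) = Add(Add(6, Rational(-5929, 4)), -20151) = Add(Rational(-5905, 4), -20151) = Rational(-86509, 4)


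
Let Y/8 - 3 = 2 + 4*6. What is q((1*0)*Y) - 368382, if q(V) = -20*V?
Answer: -368382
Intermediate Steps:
Y = 232 (Y = 24 + 8*(2 + 4*6) = 24 + 8*(2 + 24) = 24 + 8*26 = 24 + 208 = 232)
q((1*0)*Y) - 368382 = -20*1*0*232 - 368382 = -0*232 - 368382 = -20*0 - 368382 = 0 - 368382 = -368382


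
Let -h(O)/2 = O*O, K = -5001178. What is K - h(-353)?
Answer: -4751960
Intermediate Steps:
h(O) = -2*O**2 (h(O) = -2*O*O = -2*O**2)
K - h(-353) = -5001178 - (-2)*(-353)**2 = -5001178 - (-2)*124609 = -5001178 - 1*(-249218) = -5001178 + 249218 = -4751960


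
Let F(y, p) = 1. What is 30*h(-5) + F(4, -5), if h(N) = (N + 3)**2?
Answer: 121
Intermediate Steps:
h(N) = (3 + N)**2
30*h(-5) + F(4, -5) = 30*(3 - 5)**2 + 1 = 30*(-2)**2 + 1 = 30*4 + 1 = 120 + 1 = 121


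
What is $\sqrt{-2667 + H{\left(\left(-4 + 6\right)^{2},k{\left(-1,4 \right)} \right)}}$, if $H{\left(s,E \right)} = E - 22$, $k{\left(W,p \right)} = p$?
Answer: $i \sqrt{2685} \approx 51.817 i$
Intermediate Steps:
$H{\left(s,E \right)} = -22 + E$
$\sqrt{-2667 + H{\left(\left(-4 + 6\right)^{2},k{\left(-1,4 \right)} \right)}} = \sqrt{-2667 + \left(-22 + 4\right)} = \sqrt{-2667 - 18} = \sqrt{-2685} = i \sqrt{2685}$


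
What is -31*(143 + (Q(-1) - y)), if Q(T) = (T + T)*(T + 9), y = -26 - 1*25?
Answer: -5518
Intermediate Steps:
y = -51 (y = -26 - 25 = -51)
Q(T) = 2*T*(9 + T) (Q(T) = (2*T)*(9 + T) = 2*T*(9 + T))
-31*(143 + (Q(-1) - y)) = -31*(143 + (2*(-1)*(9 - 1) - 1*(-51))) = -31*(143 + (2*(-1)*8 + 51)) = -31*(143 + (-16 + 51)) = -31*(143 + 35) = -31*178 = -5518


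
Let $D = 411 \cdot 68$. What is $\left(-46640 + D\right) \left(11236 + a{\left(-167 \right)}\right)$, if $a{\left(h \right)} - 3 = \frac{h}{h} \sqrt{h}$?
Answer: $-210079388 - 18692 i \sqrt{167} \approx -2.1008 \cdot 10^{8} - 2.4155 \cdot 10^{5} i$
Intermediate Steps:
$a{\left(h \right)} = 3 + \sqrt{h}$ ($a{\left(h \right)} = 3 + \frac{h}{h} \sqrt{h} = 3 + 1 \sqrt{h} = 3 + \sqrt{h}$)
$D = 27948$
$\left(-46640 + D\right) \left(11236 + a{\left(-167 \right)}\right) = \left(-46640 + 27948\right) \left(11236 + \left(3 + \sqrt{-167}\right)\right) = - 18692 \left(11236 + \left(3 + i \sqrt{167}\right)\right) = - 18692 \left(11239 + i \sqrt{167}\right) = -210079388 - 18692 i \sqrt{167}$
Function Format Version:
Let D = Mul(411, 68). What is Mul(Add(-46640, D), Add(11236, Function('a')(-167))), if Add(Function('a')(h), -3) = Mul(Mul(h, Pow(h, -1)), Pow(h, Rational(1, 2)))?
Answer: Add(-210079388, Mul(-18692, I, Pow(167, Rational(1, 2)))) ≈ Add(-2.1008e+8, Mul(-2.4155e+5, I))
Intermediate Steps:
Function('a')(h) = Add(3, Pow(h, Rational(1, 2))) (Function('a')(h) = Add(3, Mul(Mul(h, Pow(h, -1)), Pow(h, Rational(1, 2)))) = Add(3, Mul(1, Pow(h, Rational(1, 2)))) = Add(3, Pow(h, Rational(1, 2))))
D = 27948
Mul(Add(-46640, D), Add(11236, Function('a')(-167))) = Mul(Add(-46640, 27948), Add(11236, Add(3, Pow(-167, Rational(1, 2))))) = Mul(-18692, Add(11236, Add(3, Mul(I, Pow(167, Rational(1, 2)))))) = Mul(-18692, Add(11239, Mul(I, Pow(167, Rational(1, 2))))) = Add(-210079388, Mul(-18692, I, Pow(167, Rational(1, 2))))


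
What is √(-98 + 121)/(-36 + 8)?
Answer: -√23/28 ≈ -0.17128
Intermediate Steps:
√(-98 + 121)/(-36 + 8) = √23/(-28) = √23*(-1/28) = -√23/28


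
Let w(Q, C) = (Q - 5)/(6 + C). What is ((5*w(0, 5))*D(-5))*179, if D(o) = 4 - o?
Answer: -40275/11 ≈ -3661.4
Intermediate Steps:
w(Q, C) = (-5 + Q)/(6 + C)
((5*w(0, 5))*D(-5))*179 = ((5*((-5 + 0)/(6 + 5)))*(4 - 1*(-5)))*179 = ((5*(-5/11))*(4 + 5))*179 = ((5*((1/11)*(-5)))*9)*179 = ((5*(-5/11))*9)*179 = -25/11*9*179 = -225/11*179 = -40275/11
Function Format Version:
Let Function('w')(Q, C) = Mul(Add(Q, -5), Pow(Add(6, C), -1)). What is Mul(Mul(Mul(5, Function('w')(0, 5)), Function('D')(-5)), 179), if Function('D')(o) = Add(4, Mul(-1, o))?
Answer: Rational(-40275, 11) ≈ -3661.4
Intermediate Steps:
Function('w')(Q, C) = Mul(Pow(Add(6, C), -1), Add(-5, Q)) (Function('w')(Q, C) = Mul(Add(-5, Q), Pow(Add(6, C), -1)) = Mul(Pow(Add(6, C), -1), Add(-5, Q)))
Mul(Mul(Mul(5, Function('w')(0, 5)), Function('D')(-5)), 179) = Mul(Mul(Mul(5, Mul(Pow(Add(6, 5), -1), Add(-5, 0))), Add(4, Mul(-1, -5))), 179) = Mul(Mul(Mul(5, Mul(Pow(11, -1), -5)), Add(4, 5)), 179) = Mul(Mul(Mul(5, Mul(Rational(1, 11), -5)), 9), 179) = Mul(Mul(Mul(5, Rational(-5, 11)), 9), 179) = Mul(Mul(Rational(-25, 11), 9), 179) = Mul(Rational(-225, 11), 179) = Rational(-40275, 11)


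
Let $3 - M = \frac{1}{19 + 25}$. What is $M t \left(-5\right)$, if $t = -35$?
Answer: $\frac{22925}{44} \approx 521.02$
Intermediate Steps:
$M = \frac{131}{44}$ ($M = 3 - \frac{1}{19 + 25} = 3 - \frac{1}{44} = \frac{131}{44} \approx 2.9773$)
$M t \left(-5\right) = \frac{131}{44} \left(-35\right) \left(-5\right) = \left(- \frac{4585}{44}\right) \left(-5\right) = \frac{22925}{44}$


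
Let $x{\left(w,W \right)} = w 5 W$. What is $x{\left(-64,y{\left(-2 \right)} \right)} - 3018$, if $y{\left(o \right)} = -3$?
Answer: $-2058$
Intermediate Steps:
$x{\left(w,W \right)} = 5 W w$ ($x{\left(w,W \right)} = 5 w W = 5 W w$)
$x{\left(-64,y{\left(-2 \right)} \right)} - 3018 = 5 \left(-3\right) \left(-64\right) - 3018 = 960 - 3018 = -2058$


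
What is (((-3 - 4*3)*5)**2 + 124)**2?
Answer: 33051001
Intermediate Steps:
(((-3 - 4*3)*5)**2 + 124)**2 = (((-3 - 12)*5)**2 + 124)**2 = ((-15*5)**2 + 124)**2 = ((-75)**2 + 124)**2 = (5625 + 124)**2 = 5749**2 = 33051001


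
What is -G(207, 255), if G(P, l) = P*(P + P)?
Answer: -85698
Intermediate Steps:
G(P, l) = 2*P² (G(P, l) = P*(2*P) = 2*P²)
-G(207, 255) = -2*207² = -2*42849 = -1*85698 = -85698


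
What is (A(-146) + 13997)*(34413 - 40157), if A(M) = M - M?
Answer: -80398768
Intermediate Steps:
A(M) = 0
(A(-146) + 13997)*(34413 - 40157) = (0 + 13997)*(34413 - 40157) = 13997*(-5744) = -80398768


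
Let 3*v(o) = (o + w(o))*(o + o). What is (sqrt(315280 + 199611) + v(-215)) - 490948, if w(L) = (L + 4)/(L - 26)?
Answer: -332765684/723 + sqrt(514891) ≈ -4.5954e+5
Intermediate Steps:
w(L) = (4 + L)/(-26 + L)
v(o) = 2*o*(o + (4 + o)/(-26 + o))/3 (v(o) = ((o + (4 + o)/(-26 + o))*(o + o))/3 = ((o + (4 + o)/(-26 + o))*(2*o))/3 = (2*o*(o + (4 + o)/(-26 + o)))/3 = 2*o*(o + (4 + o)/(-26 + o))/3)
(sqrt(315280 + 199611) + v(-215)) - 490948 = (sqrt(315280 + 199611) + (2/3)*(-215)*(4 - 215 - 215*(-26 - 215))/(-26 - 215)) - 490948 = (sqrt(514891) + (2/3)*(-215)*(4 - 215 - 215*(-241))/(-241)) - 490948 = (sqrt(514891) + (2/3)*(-215)*(-1/241)*(4 - 215 + 51815)) - 490948 = (sqrt(514891) + (2/3)*(-215)*(-1/241)*51604) - 490948 = (sqrt(514891) + 22189720/723) - 490948 = (22189720/723 + sqrt(514891)) - 490948 = -332765684/723 + sqrt(514891)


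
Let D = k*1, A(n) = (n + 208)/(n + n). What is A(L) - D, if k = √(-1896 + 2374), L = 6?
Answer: 107/6 - √478 ≈ -4.0299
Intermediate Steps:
k = √478 ≈ 21.863
A(n) = (208 + n)/(2*n) (A(n) = (208 + n)/((2*n)) = (208 + n)*(1/(2*n)) = (208 + n)/(2*n))
D = √478 (D = √478*1 = √478 ≈ 21.863)
A(L) - D = (½)*(208 + 6)/6 - √478 = (½)*(⅙)*214 - √478 = 107/6 - √478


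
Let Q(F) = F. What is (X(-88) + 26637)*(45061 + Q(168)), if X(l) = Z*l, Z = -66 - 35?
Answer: 1606760225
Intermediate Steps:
Z = -101
X(l) = -101*l
(X(-88) + 26637)*(45061 + Q(168)) = (-101*(-88) + 26637)*(45061 + 168) = (8888 + 26637)*45229 = 35525*45229 = 1606760225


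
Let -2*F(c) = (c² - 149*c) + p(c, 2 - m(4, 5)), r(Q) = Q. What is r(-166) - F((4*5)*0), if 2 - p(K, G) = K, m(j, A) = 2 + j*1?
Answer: -165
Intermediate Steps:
m(j, A) = 2 + j
p(K, G) = 2 - K
F(c) = -1 + 75*c - c²/2 (F(c) = -((c² - 149*c) + (2 - c))/2 = -(2 + c² - 150*c)/2 = -1 + 75*c - c²/2)
r(-166) - F((4*5)*0) = -166 - (-1 + 75*((4*5)*0) - ((4*5)*0)²/2) = -166 - (-1 + 75*(20*0) - (20*0)²/2) = -166 - (-1 + 75*0 - ½*0²) = -166 - (-1 + 0 - ½*0) = -166 - (-1 + 0 + 0) = -166 - 1*(-1) = -166 + 1 = -165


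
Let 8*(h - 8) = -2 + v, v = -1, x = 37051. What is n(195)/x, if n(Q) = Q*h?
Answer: 11895/296408 ≈ 0.040130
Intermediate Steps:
h = 61/8 (h = 8 + (-2 - 1)/8 = 8 + (⅛)*(-3) = 8 - 3/8 = 61/8 ≈ 7.6250)
n(Q) = 61*Q/8 (n(Q) = Q*(61/8) = 61*Q/8)
n(195)/x = ((61/8)*195)/37051 = (11895/8)*(1/37051) = 11895/296408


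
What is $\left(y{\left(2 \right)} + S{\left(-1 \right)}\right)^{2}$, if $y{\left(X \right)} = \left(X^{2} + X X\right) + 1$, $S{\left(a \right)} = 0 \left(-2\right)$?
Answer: $81$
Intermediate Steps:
$S{\left(a \right)} = 0$
$y{\left(X \right)} = 1 + 2 X^{2}$ ($y{\left(X \right)} = \left(X^{2} + X^{2}\right) + 1 = 2 X^{2} + 1 = 1 + 2 X^{2}$)
$\left(y{\left(2 \right)} + S{\left(-1 \right)}\right)^{2} = \left(\left(1 + 2 \cdot 2^{2}\right) + 0\right)^{2} = \left(\left(1 + 2 \cdot 4\right) + 0\right)^{2} = \left(\left(1 + 8\right) + 0\right)^{2} = \left(9 + 0\right)^{2} = 9^{2} = 81$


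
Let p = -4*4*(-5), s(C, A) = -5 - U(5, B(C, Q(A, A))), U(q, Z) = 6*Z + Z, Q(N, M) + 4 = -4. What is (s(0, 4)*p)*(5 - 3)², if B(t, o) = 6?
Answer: -15040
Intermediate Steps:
Q(N, M) = -8 (Q(N, M) = -4 - 4 = -8)
U(q, Z) = 7*Z
s(C, A) = -47 (s(C, A) = -5 - 7*6 = -5 - 1*42 = -5 - 42 = -47)
p = 80 (p = -16*(-5) = 80)
(s(0, 4)*p)*(5 - 3)² = (-47*80)*(5 - 3)² = -3760*2² = -3760*4 = -15040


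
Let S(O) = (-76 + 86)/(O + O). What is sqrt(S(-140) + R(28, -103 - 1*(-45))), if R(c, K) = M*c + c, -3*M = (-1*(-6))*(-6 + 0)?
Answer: sqrt(71337)/14 ≈ 19.078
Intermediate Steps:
S(O) = 5/O (S(O) = 10/((2*O)) = 10*(1/(2*O)) = 5/O)
M = 12 (M = -(-1*(-6))*(-6 + 0)/3 = -2*(-6) = -1/3*(-36) = 12)
R(c, K) = 13*c (R(c, K) = 12*c + c = 13*c)
sqrt(S(-140) + R(28, -103 - 1*(-45))) = sqrt(5/(-140) + 13*28) = sqrt(5*(-1/140) + 364) = sqrt(-1/28 + 364) = sqrt(10191/28) = sqrt(71337)/14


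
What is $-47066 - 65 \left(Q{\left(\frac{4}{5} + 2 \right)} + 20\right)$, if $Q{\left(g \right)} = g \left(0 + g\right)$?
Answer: $- \frac{244378}{5} \approx -48876.0$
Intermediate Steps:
$Q{\left(g \right)} = g^{2}$ ($Q{\left(g \right)} = g g = g^{2}$)
$-47066 - 65 \left(Q{\left(\frac{4}{5} + 2 \right)} + 20\right) = -47066 - 65 \left(\left(\frac{4}{5} + 2\right)^{2} + 20\right) = -47066 - 65 \left(\left(\frac{14}{5}\right)^{2} + 20\right) = -47066 - 65 \left(\frac{196}{25} + 20\right) = -47066 - \frac{9048}{5} = - \frac{244378}{5}$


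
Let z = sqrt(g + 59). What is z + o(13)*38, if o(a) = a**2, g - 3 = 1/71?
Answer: 6422 + sqrt(312613)/71 ≈ 6429.9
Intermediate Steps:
g = 214/71 (g = 3 + 1/71 = 214/71 ≈ 3.0141)
z = sqrt(312613)/71 (z = sqrt(214/71 + 59) = sqrt(4403/71) = sqrt(312613)/71 ≈ 7.8749)
z + o(13)*38 = sqrt(312613)/71 + 13**2*38 = sqrt(312613)/71 + 169*38 = sqrt(312613)/71 + 6422 = 6422 + sqrt(312613)/71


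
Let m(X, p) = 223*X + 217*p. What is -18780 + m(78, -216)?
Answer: -48258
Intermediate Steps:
m(X, p) = 217*p + 223*X
-18780 + m(78, -216) = -18780 + (217*(-216) + 223*78) = -18780 + (-46872 + 17394) = -18780 - 29478 = -48258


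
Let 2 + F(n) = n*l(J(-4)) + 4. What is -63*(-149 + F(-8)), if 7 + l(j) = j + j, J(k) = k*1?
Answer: 1701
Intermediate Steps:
J(k) = k
l(j) = -7 + 2*j (l(j) = -7 + (j + j) = -7 + 2*j)
F(n) = 2 - 15*n (F(n) = -2 + (n*(-7 + 2*(-4)) + 4) = -2 + (n*(-7 - 8) + 4) = -2 + (n*(-15) + 4) = -2 + (-15*n + 4) = -2 + (4 - 15*n) = 2 - 15*n)
-63*(-149 + F(-8)) = -63*(-149 + (2 - 15*(-8))) = -63*(-149 + (2 + 120)) = -63*(-149 + 122) = -63*(-27) = 1701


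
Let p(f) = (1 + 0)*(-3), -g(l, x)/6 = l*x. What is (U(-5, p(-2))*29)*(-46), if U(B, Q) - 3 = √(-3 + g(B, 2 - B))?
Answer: -4002 - 4002*√23 ≈ -23195.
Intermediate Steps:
g(l, x) = -6*l*x
p(f) = -3 (p(f) = 1*(-3) = -3)
U(B, Q) = 3 + √(-3 - 6*B*(2 - B))
(U(-5, p(-2))*29)*(-46) = ((3 + √3*√(-1 - 2*(-5)*(2 - 1*(-5))))*29)*(-46) = ((3 + √3*√(-1 - 2*(-5)*(2 + 5)))*29)*(-46) = ((3 + √3*√(-1 - 2*(-5)*7))*29)*(-46) = ((3 + √3*√(-1 + 70))*29)*(-46) = ((3 + √3*√69)*29)*(-46) = ((3 + 3*√23)*29)*(-46) = (87 + 87*√23)*(-46) = -4002 - 4002*√23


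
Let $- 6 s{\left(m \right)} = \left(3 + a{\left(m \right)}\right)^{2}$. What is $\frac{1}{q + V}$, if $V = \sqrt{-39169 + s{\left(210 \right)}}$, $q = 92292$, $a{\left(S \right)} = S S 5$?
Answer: $\frac{184584}{33242895869} - \frac{i \sqrt{32414538682}}{33242895869} \approx 5.5526 \cdot 10^{-6} - 5.4159 \cdot 10^{-6} i$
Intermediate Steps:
$a{\left(S \right)} = 5 S^{2}$ ($a{\left(S \right)} = S^{2} \cdot 5 = 5 S^{2}$)
$s{\left(m \right)} = - \frac{\left(3 + 5 m^{2}\right)^{2}}{6}$
$V = \frac{i \sqrt{32414538682}}{2}$ ($V = \sqrt{-39169 - \frac{\left(3 + 5 \cdot 210^{2}\right)^{2}}{6}} = \sqrt{-39169 - \frac{\left(3 + 5 \cdot 44100\right)^{2}}{6}} = \sqrt{-39169 - \frac{\left(3 + 220500\right)^{2}}{6}} = \sqrt{-39169 - \frac{220503^{2}}{6}} = \sqrt{-39169 - \frac{16207191003}{2}} = \sqrt{- \frac{16207269341}{2}} = \frac{i \sqrt{32414538682}}{2} \approx 90020.0 i$)
$\frac{1}{q + V} = \frac{1}{92292 + \frac{i \sqrt{32414538682}}{2}}$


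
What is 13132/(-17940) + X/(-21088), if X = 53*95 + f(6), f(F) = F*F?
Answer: -91975339/94579680 ≈ -0.97246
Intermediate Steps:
f(F) = F**2
X = 5071 (X = 53*95 + 6**2 = 5035 + 36 = 5071)
13132/(-17940) + X/(-21088) = 13132/(-17940) + 5071/(-21088) = 13132*(-1/17940) + 5071*(-1/21088) = -3283/4485 - 5071/21088 = -91975339/94579680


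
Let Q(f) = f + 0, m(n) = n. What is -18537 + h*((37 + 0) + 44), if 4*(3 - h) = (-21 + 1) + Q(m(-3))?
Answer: -71313/4 ≈ -17828.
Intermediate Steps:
Q(f) = f
h = 35/4 (h = 3 - ((-21 + 1) - 3)/4 = 3 - (-20 - 3)/4 = 3 - ¼*(-23) = 3 + 23/4 = 35/4 ≈ 8.7500)
-18537 + h*((37 + 0) + 44) = -18537 + 35*((37 + 0) + 44)/4 = -18537 + 35*(37 + 44)/4 = -18537 + (35/4)*81 = -18537 + 2835/4 = -71313/4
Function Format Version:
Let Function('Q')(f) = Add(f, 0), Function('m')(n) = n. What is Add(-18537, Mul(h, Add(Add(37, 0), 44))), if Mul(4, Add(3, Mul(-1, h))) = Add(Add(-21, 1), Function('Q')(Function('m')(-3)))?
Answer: Rational(-71313, 4) ≈ -17828.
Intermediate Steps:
Function('Q')(f) = f
h = Rational(35, 4) (h = Add(3, Mul(Rational(-1, 4), Add(Add(-21, 1), -3))) = Add(3, Mul(Rational(-1, 4), Add(-20, -3))) = Add(3, Mul(Rational(-1, 4), -23)) = Add(3, Rational(23, 4)) = Rational(35, 4) ≈ 8.7500)
Add(-18537, Mul(h, Add(Add(37, 0), 44))) = Add(-18537, Mul(Rational(35, 4), Add(Add(37, 0), 44))) = Add(-18537, Mul(Rational(35, 4), Add(37, 44))) = Add(-18537, Mul(Rational(35, 4), 81)) = Add(-18537, Rational(2835, 4)) = Rational(-71313, 4)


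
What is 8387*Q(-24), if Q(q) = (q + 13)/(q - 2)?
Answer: 92257/26 ≈ 3548.3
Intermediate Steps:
Q(q) = (13 + q)/(-2 + q)
8387*Q(-24) = 8387*((13 - 24)/(-2 - 24)) = 8387*(-11/(-26)) = 8387*(-1/26*(-11)) = 8387*(11/26) = 92257/26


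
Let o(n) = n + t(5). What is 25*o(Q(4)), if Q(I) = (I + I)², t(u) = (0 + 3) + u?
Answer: 1800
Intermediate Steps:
t(u) = 3 + u
Q(I) = 4*I² (Q(I) = (2*I)² = 4*I²)
o(n) = 8 + n (o(n) = n + (3 + 5) = n + 8 = 8 + n)
25*o(Q(4)) = 25*(8 + 4*4²) = 25*(8 + 4*16) = 25*(8 + 64) = 25*72 = 1800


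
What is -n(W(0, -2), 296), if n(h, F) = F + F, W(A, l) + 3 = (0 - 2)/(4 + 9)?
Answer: -592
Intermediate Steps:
W(A, l) = -41/13 (W(A, l) = -3 + (0 - 2)/(4 + 9) = -3 - 2/13 = -41/13)
n(h, F) = 2*F
-n(W(0, -2), 296) = -2*296 = -1*592 = -592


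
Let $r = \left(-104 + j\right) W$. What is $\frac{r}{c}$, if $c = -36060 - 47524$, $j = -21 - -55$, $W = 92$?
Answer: $\frac{805}{10448} \approx 0.077048$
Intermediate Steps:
$j = 34$ ($j = -21 + 55 = 34$)
$c = -83584$
$r = -6440$ ($r = \left(-104 + 34\right) 92 = \left(-70\right) 92 = -6440$)
$\frac{r}{c} = - \frac{6440}{-83584} = \left(-6440\right) \left(- \frac{1}{83584}\right) = \frac{805}{10448}$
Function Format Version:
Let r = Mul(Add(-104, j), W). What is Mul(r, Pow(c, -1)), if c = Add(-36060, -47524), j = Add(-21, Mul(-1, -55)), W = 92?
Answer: Rational(805, 10448) ≈ 0.077048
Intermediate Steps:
j = 34 (j = Add(-21, 55) = 34)
c = -83584
r = -6440 (r = Mul(Add(-104, 34), 92) = Mul(-70, 92) = -6440)
Mul(r, Pow(c, -1)) = Mul(-6440, Pow(-83584, -1)) = Mul(-6440, Rational(-1, 83584)) = Rational(805, 10448)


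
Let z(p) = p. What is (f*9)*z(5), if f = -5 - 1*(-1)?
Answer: -180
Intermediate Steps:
f = -4 (f = -5 + 1 = -4)
(f*9)*z(5) = -4*9*5 = -36*5 = -180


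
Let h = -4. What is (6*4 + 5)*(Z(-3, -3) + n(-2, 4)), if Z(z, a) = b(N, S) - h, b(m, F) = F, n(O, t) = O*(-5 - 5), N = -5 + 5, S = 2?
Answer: 754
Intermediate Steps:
N = 0
n(O, t) = -10*O (n(O, t) = O*(-10) = -10*O)
Z(z, a) = 6 (Z(z, a) = 2 - 1*(-4) = 2 + 4 = 6)
(6*4 + 5)*(Z(-3, -3) + n(-2, 4)) = (6*4 + 5)*(6 - 10*(-2)) = (24 + 5)*(6 + 20) = 29*26 = 754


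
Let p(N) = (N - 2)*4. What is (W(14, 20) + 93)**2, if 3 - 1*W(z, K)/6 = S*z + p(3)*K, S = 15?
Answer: 2653641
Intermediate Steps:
p(N) = -8 + 4*N (p(N) = (-2 + N)*4 = -8 + 4*N)
W(z, K) = 18 - 90*z - 24*K (W(z, K) = 18 - 6*(15*z + (-8 + 4*3)*K) = 18 - 6*(15*z + (-8 + 12)*K) = 18 - 6*(15*z + 4*K) = 18 - 6*(4*K + 15*z) = 18 + (-90*z - 24*K) = 18 - 90*z - 24*K)
(W(14, 20) + 93)**2 = ((18 - 90*14 - 24*20) + 93)**2 = ((18 - 1260 - 480) + 93)**2 = (-1722 + 93)**2 = (-1629)**2 = 2653641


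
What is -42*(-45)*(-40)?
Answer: -75600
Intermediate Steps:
-42*(-45)*(-40) = 1890*(-40) = -75600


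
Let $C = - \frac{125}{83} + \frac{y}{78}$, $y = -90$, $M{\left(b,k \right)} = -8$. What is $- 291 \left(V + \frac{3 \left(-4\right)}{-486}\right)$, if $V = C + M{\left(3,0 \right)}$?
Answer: $\frac{90161888}{29133} \approx 3094.8$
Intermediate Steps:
$C = - \frac{2870}{1079}$ ($C = - \frac{125}{83} - \frac{90}{78} = \left(-125\right) \frac{1}{83} - \frac{15}{13} = - \frac{125}{83} - \frac{15}{13} = - \frac{2870}{1079} \approx -2.6599$)
$V = - \frac{11502}{1079}$ ($V = - \frac{2870}{1079} - 8 = - \frac{11502}{1079} \approx -10.66$)
$- 291 \left(V + \frac{3 \left(-4\right)}{-486}\right) = - 291 \left(- \frac{11502}{1079} + \frac{3 \left(-4\right)}{-486}\right) = - 291 \left(- \frac{11502}{1079} - - \frac{2}{81}\right) = - 291 \left(- \frac{11502}{1079} + \frac{2}{81}\right) = \left(-291\right) \left(- \frac{929504}{87399}\right) = \frac{90161888}{29133}$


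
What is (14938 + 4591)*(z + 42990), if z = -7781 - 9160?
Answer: 508710921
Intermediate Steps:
z = -16941
(14938 + 4591)*(z + 42990) = (14938 + 4591)*(-16941 + 42990) = 19529*26049 = 508710921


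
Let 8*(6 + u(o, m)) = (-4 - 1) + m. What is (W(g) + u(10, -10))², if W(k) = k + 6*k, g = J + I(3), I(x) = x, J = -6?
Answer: 53361/64 ≈ 833.77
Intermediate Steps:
u(o, m) = -53/8 + m/8 (u(o, m) = -6 + ((-4 - 1) + m)/8 = -6 + (-5 + m)/8 = -6 + (-5/8 + m/8) = -53/8 + m/8)
g = -3 (g = -6 + 3 = -3)
W(k) = 7*k
(W(g) + u(10, -10))² = (7*(-3) + (-53/8 + (⅛)*(-10)))² = (-21 + (-53/8 - 5/4))² = (-21 - 63/8)² = (-231/8)² = 53361/64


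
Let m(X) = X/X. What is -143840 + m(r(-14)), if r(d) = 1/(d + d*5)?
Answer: -143839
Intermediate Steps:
r(d) = 1/(6*d) (r(d) = 1/(d + 5*d) = 1/(6*d))
m(X) = 1
-143840 + m(r(-14)) = -143840 + 1 = -143839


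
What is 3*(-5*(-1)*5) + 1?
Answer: 76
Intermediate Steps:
3*(-5*(-1)*5) + 1 = 3*(5*5) + 1 = 3*25 + 1 = 75 + 1 = 76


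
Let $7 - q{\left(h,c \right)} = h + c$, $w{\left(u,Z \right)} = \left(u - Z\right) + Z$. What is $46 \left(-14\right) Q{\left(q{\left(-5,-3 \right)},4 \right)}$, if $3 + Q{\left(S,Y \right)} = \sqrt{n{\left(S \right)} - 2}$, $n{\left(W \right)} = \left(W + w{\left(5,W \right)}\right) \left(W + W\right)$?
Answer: $1932 - 644 \sqrt{598} \approx -13816.0$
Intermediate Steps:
$w{\left(u,Z \right)} = u$
$n{\left(W \right)} = 2 W \left(5 + W\right)$ ($n{\left(W \right)} = \left(W + 5\right) \left(W + W\right) = \left(5 + W\right) 2 W = 2 W \left(5 + W\right)$)
$q{\left(h,c \right)} = 7 - c - h$ ($q{\left(h,c \right)} = 7 - \left(h + c\right) = 7 - \left(c + h\right) = 7 - c - h$)
$Q{\left(S,Y \right)} = -3 + \sqrt{-2 + 2 S \left(5 + S\right)}$ ($Q{\left(S,Y \right)} = -3 + \sqrt{2 S \left(5 + S\right) - 2} = -3 + \sqrt{-2 + 2 S \left(5 + S\right)}$)
$46 \left(-14\right) Q{\left(q{\left(-5,-3 \right)},4 \right)} = 46 \left(-14\right) \left(-3 + \sqrt{2} \sqrt{-1 + \left(7 - -3 - -5\right) \left(5 - -15\right)}\right) = - 644 \left(-3 + \sqrt{2} \sqrt{-1 + \left(7 + 3 + 5\right) \left(5 + \left(7 + 3 + 5\right)\right)}\right) = - 644 \left(-3 + \sqrt{2} \sqrt{-1 + 15 \left(5 + 15\right)}\right) = - 644 \left(-3 + \sqrt{2} \sqrt{-1 + 15 \cdot 20}\right) = - 644 \left(-3 + \sqrt{2} \sqrt{-1 + 300}\right) = - 644 \left(-3 + \sqrt{2} \sqrt{299}\right) = - 644 \left(-3 + \sqrt{598}\right) = 1932 - 644 \sqrt{598}$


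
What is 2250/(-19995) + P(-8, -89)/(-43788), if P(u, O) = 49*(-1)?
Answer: -6502883/58369404 ≈ -0.11141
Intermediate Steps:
P(u, O) = -49
2250/(-19995) + P(-8, -89)/(-43788) = 2250/(-19995) - 49/(-43788) = 2250*(-1/19995) - 49*(-1/43788) = -150/1333 + 49/43788 = -6502883/58369404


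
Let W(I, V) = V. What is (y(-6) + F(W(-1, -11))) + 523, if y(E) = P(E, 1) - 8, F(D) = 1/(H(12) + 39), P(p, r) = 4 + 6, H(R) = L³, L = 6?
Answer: 133876/255 ≈ 525.00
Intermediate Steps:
H(R) = 216 (H(R) = 6³ = 216)
P(p, r) = 10
F(D) = 1/255 (F(D) = 1/(216 + 39) = 1/255)
y(E) = 2 (y(E) = 10 - 8 = 2)
(y(-6) + F(W(-1, -11))) + 523 = (2 + 1/255) + 523 = 511/255 + 523 = 133876/255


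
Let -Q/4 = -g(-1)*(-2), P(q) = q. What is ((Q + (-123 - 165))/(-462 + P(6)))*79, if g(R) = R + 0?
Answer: 2765/57 ≈ 48.509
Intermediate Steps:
g(R) = R
Q = 8 (Q = -4*(-1*(-1))*(-2) = -4*(-2) = 8)
((Q + (-123 - 165))/(-462 + P(6)))*79 = ((8 + (-123 - 165))/(-462 + 6))*79 = ((8 - 288)/(-456))*79 = -280*(-1/456)*79 = (35/57)*79 = 2765/57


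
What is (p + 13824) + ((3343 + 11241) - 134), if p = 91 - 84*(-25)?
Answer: 30465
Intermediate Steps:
p = 2191 (p = 91 + 2100 = 2191)
(p + 13824) + ((3343 + 11241) - 134) = (2191 + 13824) + ((3343 + 11241) - 134) = 16015 + (14584 - 134) = 16015 + 14450 = 30465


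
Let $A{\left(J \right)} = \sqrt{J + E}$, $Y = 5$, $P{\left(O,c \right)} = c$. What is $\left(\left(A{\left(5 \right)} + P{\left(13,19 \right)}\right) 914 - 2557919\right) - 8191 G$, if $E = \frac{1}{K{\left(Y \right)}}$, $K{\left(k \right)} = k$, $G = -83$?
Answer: $-1860700 + \frac{914 \sqrt{130}}{5} \approx -1.8586 \cdot 10^{6}$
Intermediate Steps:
$E = \frac{1}{5} \approx 0.2$
$A{\left(J \right)} = \sqrt{\frac{1}{5} + J}$ ($A{\left(J \right)} = \sqrt{J + \frac{1}{5}} = \sqrt{\frac{1}{5} + J}$)
$\left(\left(A{\left(5 \right)} + P{\left(13,19 \right)}\right) 914 - 2557919\right) - 8191 G = \left(\left(\frac{\sqrt{5 + 25 \cdot 5}}{5} + 19\right) 914 - 2557919\right) - -679853 = \left(\left(\frac{\sqrt{5 + 125}}{5} + 19\right) 914 - 2557919\right) + 679853 = \left(\left(\frac{\sqrt{130}}{5} + 19\right) 914 - 2557919\right) + 679853 = \left(\left(19 + \frac{\sqrt{130}}{5}\right) 914 - 2557919\right) + 679853 = \left(\left(17366 + \frac{914 \sqrt{130}}{5}\right) - 2557919\right) + 679853 = \left(-2540553 + \frac{914 \sqrt{130}}{5}\right) + 679853 = -1860700 + \frac{914 \sqrt{130}}{5}$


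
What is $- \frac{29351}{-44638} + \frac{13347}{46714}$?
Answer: $\frac{491721500}{521304883} \approx 0.94325$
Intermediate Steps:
$- \frac{29351}{-44638} + \frac{13347}{46714} = \left(-29351\right) \left(- \frac{1}{44638}\right) + 13347 \cdot \frac{1}{46714} = \frac{29351}{44638} + \frac{13347}{46714} = \frac{491721500}{521304883}$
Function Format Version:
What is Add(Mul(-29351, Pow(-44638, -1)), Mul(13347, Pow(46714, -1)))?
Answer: Rational(491721500, 521304883) ≈ 0.94325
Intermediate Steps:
Add(Mul(-29351, Pow(-44638, -1)), Mul(13347, Pow(46714, -1))) = Add(Mul(-29351, Rational(-1, 44638)), Mul(13347, Rational(1, 46714))) = Add(Rational(29351, 44638), Rational(13347, 46714)) = Rational(491721500, 521304883)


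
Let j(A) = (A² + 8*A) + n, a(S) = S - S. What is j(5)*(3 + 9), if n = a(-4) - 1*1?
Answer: 768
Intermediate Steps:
a(S) = 0
n = -1 (n = 0 - 1*1 = 0 - 1 = -1)
j(A) = -1 + A² + 8*A (j(A) = (A² + 8*A) - 1 = -1 + A² + 8*A)
j(5)*(3 + 9) = (-1 + 5² + 8*5)*(3 + 9) = (-1 + 25 + 40)*12 = 64*12 = 768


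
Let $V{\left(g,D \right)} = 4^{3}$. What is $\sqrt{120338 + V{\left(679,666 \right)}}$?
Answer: $3 \sqrt{13378} \approx 346.99$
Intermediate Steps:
$V{\left(g,D \right)} = 64$
$\sqrt{120338 + V{\left(679,666 \right)}} = \sqrt{120338 + 64} = \sqrt{120402} = 3 \sqrt{13378}$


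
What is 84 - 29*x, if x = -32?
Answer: 1012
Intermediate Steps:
84 - 29*x = 84 - 29*(-32) = 84 + 928 = 1012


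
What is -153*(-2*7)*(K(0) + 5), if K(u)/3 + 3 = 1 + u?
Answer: -2142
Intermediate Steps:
K(u) = -6 + 3*u (K(u) = -9 + 3*(1 + u) = -9 + (3 + 3*u) = -6 + 3*u)
-153*(-2*7)*(K(0) + 5) = -153*(-2*7)*((-6 + 3*0) + 5) = -(-2142)*((-6 + 0) + 5) = -(-2142)*(-6 + 5) = -(-2142)*(-1) = -153*14 = -2142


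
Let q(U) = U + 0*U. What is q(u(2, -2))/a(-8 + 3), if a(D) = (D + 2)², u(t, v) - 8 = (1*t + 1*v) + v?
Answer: ⅔ ≈ 0.66667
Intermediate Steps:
u(t, v) = 8 + t + 2*v (u(t, v) = 8 + ((1*t + 1*v) + v) = 8 + ((t + v) + v) = 8 + (t + 2*v) = 8 + t + 2*v)
q(U) = U (q(U) = U + 0 = U)
a(D) = (2 + D)²
q(u(2, -2))/a(-8 + 3) = (8 + 2 + 2*(-2))/((2 + (-8 + 3))²) = (8 + 2 - 4)/((2 - 5)²) = 6/((-3)²) = 6/9 = 6*(⅑) = ⅔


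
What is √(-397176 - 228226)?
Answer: I*√625402 ≈ 790.82*I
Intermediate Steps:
√(-397176 - 228226) = √(-625402) = I*√625402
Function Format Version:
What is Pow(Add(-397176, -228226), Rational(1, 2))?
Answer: Mul(I, Pow(625402, Rational(1, 2))) ≈ Mul(790.82, I)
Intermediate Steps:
Pow(Add(-397176, -228226), Rational(1, 2)) = Pow(-625402, Rational(1, 2)) = Mul(I, Pow(625402, Rational(1, 2)))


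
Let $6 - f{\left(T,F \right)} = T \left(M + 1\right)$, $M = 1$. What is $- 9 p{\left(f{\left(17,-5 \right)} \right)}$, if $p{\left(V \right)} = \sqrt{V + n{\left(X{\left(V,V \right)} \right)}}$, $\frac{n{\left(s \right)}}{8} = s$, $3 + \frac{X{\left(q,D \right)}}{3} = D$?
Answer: $- 18 i \sqrt{193} \approx - 250.06 i$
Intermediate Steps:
$X{\left(q,D \right)} = -9 + 3 D$
$f{\left(T,F \right)} = 6 - 2 T$ ($f{\left(T,F \right)} = 6 - T \left(1 + 1\right) = 6 - T 2 = 6 - 2 T$)
$n{\left(s \right)} = 8 s$
$p{\left(V \right)} = \sqrt{-72 + 25 V}$ ($p{\left(V \right)} = \sqrt{V + 8 \left(-9 + 3 V\right)} = \sqrt{V + \left(-72 + 24 V\right)} = \sqrt{-72 + 25 V}$)
$- 9 p{\left(f{\left(17,-5 \right)} \right)} = - 9 \sqrt{-72 + 25 \left(6 - 34\right)} = - 9 \sqrt{-72 + 25 \left(-28\right)} = - 9 \sqrt{-72 - 700} = - 9 \sqrt{-772} = - 9 \cdot 2 i \sqrt{193} = - 18 i \sqrt{193}$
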